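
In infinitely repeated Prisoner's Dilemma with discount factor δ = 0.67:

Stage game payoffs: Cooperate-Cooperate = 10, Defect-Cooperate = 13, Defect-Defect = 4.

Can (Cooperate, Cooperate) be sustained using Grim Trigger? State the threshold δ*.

δ* = 0.3333; since δ = 0.67 ≥ 0.3333, cooperation can be sustained

Work:
For Grim Trigger:
Cooperate forever: 10/(1-δ)
Defect then punished: 13 + 4·δ/(1-δ)
Need: 10/(1-δ) ≥ 13 + 4·δ/(1-δ)
Solving: δ ≥ (T-R)/(T-P) = (13-10)/(13-4) = 0.3333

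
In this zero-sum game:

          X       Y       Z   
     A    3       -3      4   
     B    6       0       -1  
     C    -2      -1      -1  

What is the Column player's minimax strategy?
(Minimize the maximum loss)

Column should play Y, value = 0

Work:
Column player minimizes Row's maximum payoff:
Column X: max payoff to Row = 6
Column Y: max payoff to Row = 0
Column Z: max payoff to Row = 4
Minimum is 0, achieved by column Y.
Minimax strategy: Y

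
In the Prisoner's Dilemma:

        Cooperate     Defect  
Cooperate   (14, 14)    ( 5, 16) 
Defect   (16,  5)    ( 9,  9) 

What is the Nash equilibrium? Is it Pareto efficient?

(Defect, Defect) is NE; not Pareto efficient

Work:
Defect dominates Cooperate for both players:
If P2 cooperates: Defect (16) > Cooperate (14)
If P2 defects: Defect (9) > Cooperate (5)
NE: (Defect, Defect) with payoff (9, 9)
But (Cooperate, Cooperate) = (14, 14) Pareto dominates (9, 9)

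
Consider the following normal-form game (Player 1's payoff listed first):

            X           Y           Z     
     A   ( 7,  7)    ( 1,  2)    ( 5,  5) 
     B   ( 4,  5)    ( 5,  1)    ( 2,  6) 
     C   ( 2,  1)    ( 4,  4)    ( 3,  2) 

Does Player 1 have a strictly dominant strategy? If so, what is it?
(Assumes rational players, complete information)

No strictly dominant strategy exists for Player 1

Work:
A strategy strictly dominates another if it gives a strictly higher payoff against every opponent action. Compare each pair of P1's strategies column-by-column:
  A vs B: [7 vs 4, 1 vs 5, 5 vs 2] → A does not strictly dominate B (column Y: 1 ≤ 5)
  A vs C: [7 vs 2, 1 vs 4, 5 vs 3] → A does not strictly dominate C (column Y: 1 ≤ 4)
  B vs A: [4 vs 7, 5 vs 1, 2 vs 5] → B does not strictly dominate A (column X: 4 ≤ 7)
  B vs C: [4 vs 2, 5 vs 4, 2 vs 3] → B does not strictly dominate C (column Z: 2 ≤ 3)
  C vs A: [2 vs 7, 4 vs 1, 3 vs 5] → C does not strictly dominate A (column X: 2 ≤ 7)
  C vs B: [2 vs 4, 4 vs 5, 3 vs 2] → C does not strictly dominate B (column X: 2 ≤ 4)
No single strategy strictly dominates all others → no strictly dominant strategy.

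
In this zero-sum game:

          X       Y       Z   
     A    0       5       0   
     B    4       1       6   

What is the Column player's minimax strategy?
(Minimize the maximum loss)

Column should play X, value = 4

Work:
Column player minimizes Row's maximum payoff:
Column X: max payoff to Row = 4
Column Y: max payoff to Row = 5
Column Z: max payoff to Row = 6
Minimum is 4, achieved by column X.
Minimax strategy: X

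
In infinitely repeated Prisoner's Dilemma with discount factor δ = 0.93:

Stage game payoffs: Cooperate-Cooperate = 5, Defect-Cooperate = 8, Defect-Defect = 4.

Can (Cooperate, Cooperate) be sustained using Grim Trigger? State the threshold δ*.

δ* = 0.75; since δ = 0.93 ≥ 0.75, cooperation can be sustained

Work:
For Grim Trigger:
Cooperate forever: 5/(1-δ)
Defect then punished: 8 + 4·δ/(1-δ)
Need: 5/(1-δ) ≥ 8 + 4·δ/(1-δ)
Solving: δ ≥ (T-R)/(T-P) = (8-5)/(8-4) = 0.75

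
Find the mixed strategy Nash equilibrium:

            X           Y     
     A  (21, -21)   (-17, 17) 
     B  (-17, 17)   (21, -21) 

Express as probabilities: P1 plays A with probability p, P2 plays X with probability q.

p = 0.5, q = 0.5

Work:
Find probabilities that make opponent indifferent:
P2 chooses q to make P1 indifferent between A and B
P1 chooses p to make P2 indifferent between X and Y
Mixed NE: P1 plays (A: 0.5, B: 0.5), P2 plays (X: 0.5, Y: 0.5)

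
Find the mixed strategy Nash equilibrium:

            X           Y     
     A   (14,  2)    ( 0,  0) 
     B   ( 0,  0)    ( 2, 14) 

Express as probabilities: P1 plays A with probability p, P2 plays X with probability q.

p = 0.875, q = 0.125

Work:
Find probabilities that make opponent indifferent:
P2 chooses q to make P1 indifferent between A and B
P1 chooses p to make P2 indifferent between X and Y
Mixed NE: P1 plays (A: 0.875, B: 0.125), P2 plays (X: 0.125, Y: 0.875)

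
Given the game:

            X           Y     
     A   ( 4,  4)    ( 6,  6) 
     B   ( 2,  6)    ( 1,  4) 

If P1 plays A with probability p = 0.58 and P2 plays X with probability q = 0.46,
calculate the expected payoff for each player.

E[P1] = 3.5596, E[P2] = 5.0128

Work:
E[P1] = p·q·π₁(A,X) + p·(1-q)·π₁(A,Y) + (1-p)·q·π₁(B,X) + (1-p)·(1-q)·π₁(B,Y)
= 0.58·0.46·4 + 0.58·0.54·6 + 0.42·0.46·2 + 0.42·0.54·1
= 3.5596

E[P2] = 5.0128 (similar calculation)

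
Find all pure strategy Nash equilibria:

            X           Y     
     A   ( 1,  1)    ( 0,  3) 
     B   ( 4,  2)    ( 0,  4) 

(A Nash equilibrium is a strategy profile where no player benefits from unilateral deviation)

Nash equilibrium: (A, Y), (B, Y)

Work:
Best responses:
  P1 vs X: payoffs [1, 4] → best response B (payoff 4)
  P1 vs Y: payoffs [0, 0] → best response A/B (payoff 0)
  P2 vs A: payoffs [1, 3] → best response Y (payoff 3)
  P2 vs B: payoffs [2, 4] → best response Y (payoff 4)
Mutual best responses: (A,Y), (B,Y) → Nash equilibria.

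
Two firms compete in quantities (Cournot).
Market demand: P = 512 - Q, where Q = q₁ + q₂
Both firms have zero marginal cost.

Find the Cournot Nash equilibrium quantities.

q₁* = q₂* = 170.67; P* = 170.67

Work:
Profit: π_i = P·q_i = (a - q_i - q_j)·q_i
FOC: ∂π_i/∂q_i = a - 2q_i - q_j = 0
Reaction function: q_i = (512 - q_j)/2
Symmetry: q* = 512/3 = 170.67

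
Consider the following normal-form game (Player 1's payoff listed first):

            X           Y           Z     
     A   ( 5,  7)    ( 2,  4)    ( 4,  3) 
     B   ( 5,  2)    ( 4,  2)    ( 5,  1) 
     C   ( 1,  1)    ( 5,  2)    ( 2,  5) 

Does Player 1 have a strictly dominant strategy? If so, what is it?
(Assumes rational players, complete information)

No strictly dominant strategy exists for Player 1

Work:
A strategy strictly dominates another if it gives a strictly higher payoff against every opponent action. Compare each pair of P1's strategies column-by-column:
  A vs B: [5 vs 5, 2 vs 4, 4 vs 5] → A does not strictly dominate B (column X: 5 ≤ 5)
  A vs C: [5 vs 1, 2 vs 5, 4 vs 2] → A does not strictly dominate C (column Y: 2 ≤ 5)
  B vs A: [5 vs 5, 4 vs 2, 5 vs 4] → B does not strictly dominate A (column X: 5 ≤ 5)
  B vs C: [5 vs 1, 4 vs 5, 5 vs 2] → B does not strictly dominate C (column Y: 4 ≤ 5)
  C vs A: [1 vs 5, 5 vs 2, 2 vs 4] → C does not strictly dominate A (column X: 1 ≤ 5)
  C vs B: [1 vs 5, 5 vs 4, 2 vs 5] → C does not strictly dominate B (column X: 1 ≤ 5)
No single strategy strictly dominates all others → no strictly dominant strategy.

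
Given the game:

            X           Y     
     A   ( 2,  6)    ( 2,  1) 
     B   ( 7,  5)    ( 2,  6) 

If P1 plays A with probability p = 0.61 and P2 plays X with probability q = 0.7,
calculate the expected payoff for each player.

E[P1] = 3.365, E[P2] = 4.812

Work:
E[P1] = p·q·π₁(A,X) + p·(1-q)·π₁(A,Y) + (1-p)·q·π₁(B,X) + (1-p)·(1-q)·π₁(B,Y)
= 0.61·0.7·2 + 0.61·0.3·2 + 0.39·0.7·7 + 0.39·0.3·2
= 3.365

E[P2] = 4.812 (similar calculation)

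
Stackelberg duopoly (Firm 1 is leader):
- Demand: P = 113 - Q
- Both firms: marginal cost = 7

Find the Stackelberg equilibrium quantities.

q₁* (leader) = 53.0, q₂* (follower) = 26.5

Work:
Follower's reaction: q₂ = (a - c - q₁)/2
Leader substitutes: π₁ = q₁·(a - q₁ - (a-c-q₁)/2 - c)
FOC: q₁* = (113 - 7)/2 = 53.00
Then: q₂* = (113 - 7 - 53.0)/2 = 26.50
Leader has first-mover advantage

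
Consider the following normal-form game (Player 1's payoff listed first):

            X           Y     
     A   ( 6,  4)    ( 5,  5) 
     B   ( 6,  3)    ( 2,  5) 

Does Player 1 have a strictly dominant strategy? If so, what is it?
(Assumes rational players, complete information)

No strictly dominant strategy exists for Player 1

Work:
A strategy strictly dominates another if it gives a strictly higher payoff against every opponent action. Compare each pair of P1's strategies column-by-column:
  A vs B: [6 vs 6, 5 vs 2] → A does not strictly dominate B (column X: 6 ≤ 6)
  B vs A: [6 vs 6, 2 vs 5] → B does not strictly dominate A (column X: 6 ≤ 6)
No single strategy strictly dominates all others → no strictly dominant strategy.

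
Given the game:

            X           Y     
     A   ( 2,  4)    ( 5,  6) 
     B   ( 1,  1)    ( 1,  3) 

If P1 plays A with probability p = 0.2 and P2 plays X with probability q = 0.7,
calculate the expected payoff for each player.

E[P1] = 1.38, E[P2] = 2.2

Work:
E[P1] = p·q·π₁(A,X) + p·(1-q)·π₁(A,Y) + (1-p)·q·π₁(B,X) + (1-p)·(1-q)·π₁(B,Y)
= 0.2·0.7·2 + 0.2·0.3·5 + 0.8·0.7·1 + 0.8·0.3·1
= 1.38

E[P2] = 2.2 (similar calculation)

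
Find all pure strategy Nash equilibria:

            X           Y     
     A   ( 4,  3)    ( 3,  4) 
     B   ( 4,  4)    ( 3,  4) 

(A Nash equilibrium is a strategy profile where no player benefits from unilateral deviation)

Nash equilibrium: (A, Y), (B, X), (B, Y)

Work:
Best responses:
  P1 vs X: payoffs [4, 4] → best response A/B (payoff 4)
  P1 vs Y: payoffs [3, 3] → best response A/B (payoff 3)
  P2 vs A: payoffs [3, 4] → best response Y (payoff 4)
  P2 vs B: payoffs [4, 4] → best response X/Y (payoff 4)
Mutual best responses: (A,Y), (B,X), (B,Y) → Nash equilibria.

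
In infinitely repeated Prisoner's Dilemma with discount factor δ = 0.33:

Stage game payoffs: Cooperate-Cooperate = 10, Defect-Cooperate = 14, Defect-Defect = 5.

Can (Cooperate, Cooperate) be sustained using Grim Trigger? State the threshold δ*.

δ* = 0.4444; since δ = 0.33 < 0.4444, cooperation cannot be sustained

Work:
For Grim Trigger:
Cooperate forever: 10/(1-δ)
Defect then punished: 14 + 5·δ/(1-δ)
Need: 10/(1-δ) ≥ 14 + 5·δ/(1-δ)
Solving: δ ≥ (T-R)/(T-P) = (14-10)/(14-5) = 0.4444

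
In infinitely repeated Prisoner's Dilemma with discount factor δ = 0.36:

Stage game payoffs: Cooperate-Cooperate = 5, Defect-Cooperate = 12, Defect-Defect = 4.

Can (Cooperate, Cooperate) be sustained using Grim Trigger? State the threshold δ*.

δ* = 0.875; since δ = 0.36 < 0.875, cooperation cannot be sustained

Work:
For Grim Trigger:
Cooperate forever: 5/(1-δ)
Defect then punished: 12 + 4·δ/(1-δ)
Need: 5/(1-δ) ≥ 12 + 4·δ/(1-δ)
Solving: δ ≥ (T-R)/(T-P) = (12-5)/(12-4) = 0.875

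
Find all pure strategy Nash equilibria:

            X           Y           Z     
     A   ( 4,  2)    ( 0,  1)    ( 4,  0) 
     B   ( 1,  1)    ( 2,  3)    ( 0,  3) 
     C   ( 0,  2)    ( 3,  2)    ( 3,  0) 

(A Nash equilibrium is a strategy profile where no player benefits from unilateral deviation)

Nash equilibrium: (A, X), (C, Y)

Work:
Best responses:
  P1 vs X: payoffs [4, 1, 0] → best response A (payoff 4)
  P1 vs Y: payoffs [0, 2, 3] → best response C (payoff 3)
  P1 vs Z: payoffs [4, 0, 3] → best response A (payoff 4)
  P2 vs A: payoffs [2, 1, 0] → best response X (payoff 2)
  P2 vs B: payoffs [1, 3, 3] → best response Y/Z (payoff 3)
  P2 vs C: payoffs [2, 2, 0] → best response X/Y (payoff 2)
Mutual best responses: (A,X), (C,Y) → Nash equilibria.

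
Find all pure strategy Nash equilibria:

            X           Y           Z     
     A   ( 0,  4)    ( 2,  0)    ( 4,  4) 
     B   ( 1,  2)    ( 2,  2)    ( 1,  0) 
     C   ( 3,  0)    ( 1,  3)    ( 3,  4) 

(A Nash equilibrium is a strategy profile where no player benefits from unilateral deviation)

Nash equilibrium: (A, Z), (B, Y)

Work:
Best responses:
  P1 vs X: payoffs [0, 1, 3] → best response C (payoff 3)
  P1 vs Y: payoffs [2, 2, 1] → best response A/B (payoff 2)
  P1 vs Z: payoffs [4, 1, 3] → best response A (payoff 4)
  P2 vs A: payoffs [4, 0, 4] → best response X/Z (payoff 4)
  P2 vs B: payoffs [2, 2, 0] → best response X/Y (payoff 2)
  P2 vs C: payoffs [0, 3, 4] → best response Z (payoff 4)
Mutual best responses: (A,Z), (B,Y) → Nash equilibria.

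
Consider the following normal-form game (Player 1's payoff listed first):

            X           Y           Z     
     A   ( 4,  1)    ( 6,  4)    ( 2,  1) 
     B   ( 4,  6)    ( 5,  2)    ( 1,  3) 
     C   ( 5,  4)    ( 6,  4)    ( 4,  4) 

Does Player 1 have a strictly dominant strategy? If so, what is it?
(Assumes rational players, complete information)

No strictly dominant strategy exists for Player 1

Work:
A strategy strictly dominates another if it gives a strictly higher payoff against every opponent action. Compare each pair of P1's strategies column-by-column:
  A vs B: [4 vs 4, 6 vs 5, 2 vs 1] → A does not strictly dominate B (column X: 4 ≤ 4)
  A vs C: [4 vs 5, 6 vs 6, 2 vs 4] → A does not strictly dominate C (column X: 4 ≤ 5)
  B vs A: [4 vs 4, 5 vs 6, 1 vs 2] → B does not strictly dominate A (column X: 4 ≤ 4)
  B vs C: [4 vs 5, 5 vs 6, 1 vs 4] → B does not strictly dominate C (column X: 4 ≤ 5)
  C vs A: [5 vs 4, 6 vs 6, 4 vs 2] → C does not strictly dominate A (column Y: 6 ≤ 6)
  C vs B: [5 vs 4, 6 vs 5, 4 vs 1] → C strictly dominates B
No single strategy strictly dominates all others → no strictly dominant strategy.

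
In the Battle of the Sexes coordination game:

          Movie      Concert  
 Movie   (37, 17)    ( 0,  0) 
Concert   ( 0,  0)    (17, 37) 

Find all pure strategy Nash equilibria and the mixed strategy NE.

Pure NE: (Movie, Movie) and (Concert, Concert); Mixed NE: p = 0.6852, q = 0.3148

Work:
Check pure NE:
(Movie, Movie): (37, 17) - no unilateral deviation beneficial
(Concert, Concert): (17, 37) - no unilateral deviation beneficial
Mixed NE: P1 plays Movie with p = 0.6852, P2 plays Movie with q = 0.3148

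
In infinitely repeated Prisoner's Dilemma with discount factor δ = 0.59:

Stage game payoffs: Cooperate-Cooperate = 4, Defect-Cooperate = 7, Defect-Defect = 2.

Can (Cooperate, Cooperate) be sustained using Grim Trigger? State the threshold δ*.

δ* = 0.6; since δ = 0.59 < 0.6, cooperation cannot be sustained

Work:
For Grim Trigger:
Cooperate forever: 4/(1-δ)
Defect then punished: 7 + 2·δ/(1-δ)
Need: 4/(1-δ) ≥ 7 + 2·δ/(1-δ)
Solving: δ ≥ (T-R)/(T-P) = (7-4)/(7-2) = 0.6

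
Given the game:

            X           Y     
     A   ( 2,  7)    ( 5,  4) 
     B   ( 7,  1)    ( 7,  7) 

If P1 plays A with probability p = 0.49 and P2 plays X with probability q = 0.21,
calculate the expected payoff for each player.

E[P1] = 5.7113, E[P2] = 5.1961

Work:
E[P1] = p·q·π₁(A,X) + p·(1-q)·π₁(A,Y) + (1-p)·q·π₁(B,X) + (1-p)·(1-q)·π₁(B,Y)
= 0.49·0.21·2 + 0.49·0.79·5 + 0.51·0.21·7 + 0.51·0.79·7
= 5.7113

E[P2] = 5.1961 (similar calculation)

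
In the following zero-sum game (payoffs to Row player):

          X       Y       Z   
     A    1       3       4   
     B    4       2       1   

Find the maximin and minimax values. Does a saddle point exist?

Maximin = 1, Minimax = 3, Saddle: False

Work:
Row minimums: [1, 1] → maximin = 1
Column maximums: [4, 3, 4] → minimax = 3
No saddle point (maximin ≠ minimax). Mixed strategy needed.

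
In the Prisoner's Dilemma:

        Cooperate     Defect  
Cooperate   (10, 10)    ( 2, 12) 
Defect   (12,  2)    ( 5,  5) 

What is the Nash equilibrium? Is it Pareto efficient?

(Defect, Defect) is NE; not Pareto efficient

Work:
Defect dominates Cooperate for both players:
If P2 cooperates: Defect (12) > Cooperate (10)
If P2 defects: Defect (5) > Cooperate (2)
NE: (Defect, Defect) with payoff (5, 5)
But (Cooperate, Cooperate) = (10, 10) Pareto dominates (5, 5)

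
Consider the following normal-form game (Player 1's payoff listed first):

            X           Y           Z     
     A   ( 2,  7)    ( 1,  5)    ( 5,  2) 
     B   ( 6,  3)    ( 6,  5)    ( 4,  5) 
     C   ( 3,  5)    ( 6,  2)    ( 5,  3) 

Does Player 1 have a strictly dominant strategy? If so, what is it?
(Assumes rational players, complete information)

No strictly dominant strategy exists for Player 1

Work:
A strategy strictly dominates another if it gives a strictly higher payoff against every opponent action. Compare each pair of P1's strategies column-by-column:
  A vs B: [2 vs 6, 1 vs 6, 5 vs 4] → A does not strictly dominate B (column X: 2 ≤ 6)
  A vs C: [2 vs 3, 1 vs 6, 5 vs 5] → A does not strictly dominate C (column X: 2 ≤ 3)
  B vs A: [6 vs 2, 6 vs 1, 4 vs 5] → B does not strictly dominate A (column Z: 4 ≤ 5)
  B vs C: [6 vs 3, 6 vs 6, 4 vs 5] → B does not strictly dominate C (column Y: 6 ≤ 6)
  C vs A: [3 vs 2, 6 vs 1, 5 vs 5] → C does not strictly dominate A (column Z: 5 ≤ 5)
  C vs B: [3 vs 6, 6 vs 6, 5 vs 4] → C does not strictly dominate B (column X: 3 ≤ 6)
No single strategy strictly dominates all others → no strictly dominant strategy.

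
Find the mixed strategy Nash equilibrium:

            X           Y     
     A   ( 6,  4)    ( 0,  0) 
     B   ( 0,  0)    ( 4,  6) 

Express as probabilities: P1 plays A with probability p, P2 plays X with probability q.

p = 0.6, q = 0.4

Work:
Find probabilities that make opponent indifferent:
P2 chooses q to make P1 indifferent between A and B
P1 chooses p to make P2 indifferent between X and Y
Mixed NE: P1 plays (A: 0.6, B: 0.4), P2 plays (X: 0.4, Y: 0.6)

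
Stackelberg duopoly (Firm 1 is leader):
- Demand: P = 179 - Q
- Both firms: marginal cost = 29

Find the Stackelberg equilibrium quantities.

q₁* (leader) = 75.0, q₂* (follower) = 37.5

Work:
Follower's reaction: q₂ = (a - c - q₁)/2
Leader substitutes: π₁ = q₁·(a - q₁ - (a-c-q₁)/2 - c)
FOC: q₁* = (179 - 29)/2 = 75.00
Then: q₂* = (179 - 29 - 75.0)/2 = 37.50
Leader has first-mover advantage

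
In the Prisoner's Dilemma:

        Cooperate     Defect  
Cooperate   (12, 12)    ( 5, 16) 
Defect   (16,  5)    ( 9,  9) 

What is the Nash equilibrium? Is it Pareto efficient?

(Defect, Defect) is NE; not Pareto efficient

Work:
Defect dominates Cooperate for both players:
If P2 cooperates: Defect (16) > Cooperate (12)
If P2 defects: Defect (9) > Cooperate (5)
NE: (Defect, Defect) with payoff (9, 9)
But (Cooperate, Cooperate) = (12, 12) Pareto dominates (9, 9)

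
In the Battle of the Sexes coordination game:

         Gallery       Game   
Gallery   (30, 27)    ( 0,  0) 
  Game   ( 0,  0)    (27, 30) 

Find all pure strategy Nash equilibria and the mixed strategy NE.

Pure NE: (Gallery, Gallery) and (Game, Game); Mixed NE: p = 0.5263, q = 0.4737

Work:
Check pure NE:
(Gallery, Gallery): (30, 27) - no unilateral deviation beneficial
(Game, Game): (27, 30) - no unilateral deviation beneficial
Mixed NE: P1 plays Gallery with p = 0.5263, P2 plays Gallery with q = 0.4737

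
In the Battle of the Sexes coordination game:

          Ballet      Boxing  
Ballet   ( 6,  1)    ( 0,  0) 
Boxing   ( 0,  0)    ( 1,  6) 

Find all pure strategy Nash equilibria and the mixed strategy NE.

Pure NE: (Ballet, Ballet) and (Boxing, Boxing); Mixed NE: p = 0.8571, q = 0.1429

Work:
Check pure NE:
(Ballet, Ballet): (6, 1) - no unilateral deviation beneficial
(Boxing, Boxing): (1, 6) - no unilateral deviation beneficial
Mixed NE: P1 plays Ballet with p = 0.8571, P2 plays Ballet with q = 0.1429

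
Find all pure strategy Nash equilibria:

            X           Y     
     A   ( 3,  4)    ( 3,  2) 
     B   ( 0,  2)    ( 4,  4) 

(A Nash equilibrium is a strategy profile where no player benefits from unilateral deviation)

Nash equilibrium: (A, X), (B, Y)

Work:
Best responses:
  P1 vs X: payoffs [3, 0] → best response A (payoff 3)
  P1 vs Y: payoffs [3, 4] → best response B (payoff 4)
  P2 vs A: payoffs [4, 2] → best response X (payoff 4)
  P2 vs B: payoffs [2, 4] → best response Y (payoff 4)
Mutual best responses: (A,X), (B,Y) → Nash equilibria.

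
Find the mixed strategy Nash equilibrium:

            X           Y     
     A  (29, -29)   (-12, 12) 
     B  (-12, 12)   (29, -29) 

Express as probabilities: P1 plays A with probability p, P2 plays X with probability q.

p = 0.5, q = 0.5

Work:
Find probabilities that make opponent indifferent:
P2 chooses q to make P1 indifferent between A and B
P1 chooses p to make P2 indifferent between X and Y
Mixed NE: P1 plays (A: 0.5, B: 0.5), P2 plays (X: 0.5, Y: 0.5)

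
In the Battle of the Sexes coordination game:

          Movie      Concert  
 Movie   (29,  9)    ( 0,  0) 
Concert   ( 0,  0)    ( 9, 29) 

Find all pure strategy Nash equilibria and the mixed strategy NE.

Pure NE: (Movie, Movie) and (Concert, Concert); Mixed NE: p = 0.7632, q = 0.2368

Work:
Check pure NE:
(Movie, Movie): (29, 9) - no unilateral deviation beneficial
(Concert, Concert): (9, 29) - no unilateral deviation beneficial
Mixed NE: P1 plays Movie with p = 0.7632, P2 plays Movie with q = 0.2368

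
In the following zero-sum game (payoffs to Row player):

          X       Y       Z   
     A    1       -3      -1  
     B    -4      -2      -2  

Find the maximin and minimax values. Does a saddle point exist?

Maximin = -3, Minimax = -2, Saddle: False

Work:
Row minimums: [-3, -4] → maximin = -3
Column maximums: [1, -2, -1] → minimax = -2
No saddle point (maximin ≠ minimax). Mixed strategy needed.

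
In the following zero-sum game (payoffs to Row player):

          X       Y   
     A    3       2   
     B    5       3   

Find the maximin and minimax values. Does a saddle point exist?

Maximin = 3, Minimax = 3, Saddle: True

Work:
Row minimums: [2, 3] → maximin = 3
Column maximums: [5, 3] → minimax = 3
Saddle point exists! Game value = 3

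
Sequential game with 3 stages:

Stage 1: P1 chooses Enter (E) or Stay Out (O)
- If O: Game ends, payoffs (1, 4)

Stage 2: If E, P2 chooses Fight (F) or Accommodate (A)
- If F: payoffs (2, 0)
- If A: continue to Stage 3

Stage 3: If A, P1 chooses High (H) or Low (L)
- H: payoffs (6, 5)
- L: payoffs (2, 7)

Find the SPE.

SPE: (E, A, H); Outcome (6, 5)

Work:
Stage 3: P1 chooses H (6 vs 2)
Stage 2: P2: F->0, A->5 (anticipating H). Choose A
Stage 1: P1: O->1, E->6 (anticipating A, H). Choose E
SPE path: E -> A -> H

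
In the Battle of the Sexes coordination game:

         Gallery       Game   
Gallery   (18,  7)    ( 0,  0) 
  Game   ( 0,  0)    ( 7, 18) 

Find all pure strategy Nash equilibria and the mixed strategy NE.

Pure NE: (Gallery, Gallery) and (Game, Game); Mixed NE: p = 0.72, q = 0.28

Work:
Check pure NE:
(Gallery, Gallery): (18, 7) - no unilateral deviation beneficial
(Game, Game): (7, 18) - no unilateral deviation beneficial
Mixed NE: P1 plays Gallery with p = 0.72, P2 plays Gallery with q = 0.28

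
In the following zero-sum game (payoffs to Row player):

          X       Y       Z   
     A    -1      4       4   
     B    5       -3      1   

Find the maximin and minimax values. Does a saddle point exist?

Maximin = -1, Minimax = 4, Saddle: False

Work:
Row minimums: [-1, -3] → maximin = -1
Column maximums: [5, 4, 4] → minimax = 4
No saddle point (maximin ≠ minimax). Mixed strategy needed.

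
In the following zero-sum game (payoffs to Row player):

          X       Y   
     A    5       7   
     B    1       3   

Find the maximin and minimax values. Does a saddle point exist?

Maximin = 5, Minimax = 5, Saddle: True

Work:
Row minimums: [5, 1] → maximin = 5
Column maximums: [5, 7] → minimax = 5
Saddle point exists! Game value = 5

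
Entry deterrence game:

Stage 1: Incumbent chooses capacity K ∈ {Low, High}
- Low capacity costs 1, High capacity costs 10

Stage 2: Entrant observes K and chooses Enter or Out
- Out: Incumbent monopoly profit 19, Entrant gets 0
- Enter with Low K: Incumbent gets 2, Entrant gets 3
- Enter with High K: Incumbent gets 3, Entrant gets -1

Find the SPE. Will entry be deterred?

SPE: (High, Enter|Low, Out|High); Entry deterred. Incumbent net profit = 9

Work:
After Low K: Entrant enters (3 > 0)
After High K: Entrant stays out (-1 < 0)
Incumbent: Low → 2−1=1, High → 19−10=9
Incumbent chooses High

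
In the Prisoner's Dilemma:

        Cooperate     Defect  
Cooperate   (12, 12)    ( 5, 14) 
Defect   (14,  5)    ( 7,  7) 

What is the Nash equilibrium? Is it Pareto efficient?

(Defect, Defect) is NE; not Pareto efficient

Work:
Defect dominates Cooperate for both players:
If P2 cooperates: Defect (14) > Cooperate (12)
If P2 defects: Defect (7) > Cooperate (5)
NE: (Defect, Defect) with payoff (7, 7)
But (Cooperate, Cooperate) = (12, 12) Pareto dominates (7, 7)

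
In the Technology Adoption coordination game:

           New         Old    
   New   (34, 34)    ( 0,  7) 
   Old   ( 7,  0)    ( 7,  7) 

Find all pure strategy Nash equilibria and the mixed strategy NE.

Pure NE: (New, New) and (Old, Old); Mixed NE: p = 0.2059, q = 0.2059

Work:
Check pure NE:
(New, New): (34, 34) - no unilateral deviation beneficial
(Old, Old): (7, 7) - no unilateral deviation beneficial
Mixed NE: P1 plays New with p = 0.2059, P2 plays New with q = 0.2059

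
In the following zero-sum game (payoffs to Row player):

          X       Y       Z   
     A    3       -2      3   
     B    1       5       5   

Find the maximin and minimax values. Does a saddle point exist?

Maximin = 1, Minimax = 3, Saddle: False

Work:
Row minimums: [-2, 1] → maximin = 1
Column maximums: [3, 5, 5] → minimax = 3
No saddle point (maximin ≠ minimax). Mixed strategy needed.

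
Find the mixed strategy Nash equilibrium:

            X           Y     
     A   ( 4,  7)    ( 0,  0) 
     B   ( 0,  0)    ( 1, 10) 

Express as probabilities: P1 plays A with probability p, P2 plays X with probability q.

p = 0.5882, q = 0.2

Work:
Find probabilities that make opponent indifferent:
P2 chooses q to make P1 indifferent between A and B
P1 chooses p to make P2 indifferent between X and Y
Mixed NE: P1 plays (A: 0.5882, B: 0.4118), P2 plays (X: 0.2, Y: 0.8)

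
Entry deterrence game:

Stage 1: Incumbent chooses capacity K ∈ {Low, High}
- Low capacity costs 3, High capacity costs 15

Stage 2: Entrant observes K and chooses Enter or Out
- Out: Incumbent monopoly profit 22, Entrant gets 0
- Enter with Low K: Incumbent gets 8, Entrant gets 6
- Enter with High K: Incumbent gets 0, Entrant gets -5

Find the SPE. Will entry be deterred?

SPE: (High, Enter|Low, Out|High); Entry deterred. Incumbent net profit = 7

Work:
After Low K: Entrant enters (6 > 0)
After High K: Entrant stays out (-5 < 0)
Incumbent: Low → 8−3=5, High → 22−15=7
Incumbent chooses High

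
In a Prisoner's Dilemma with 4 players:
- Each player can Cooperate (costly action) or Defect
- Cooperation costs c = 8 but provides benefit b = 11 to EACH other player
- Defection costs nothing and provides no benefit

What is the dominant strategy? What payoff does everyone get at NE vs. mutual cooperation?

Dominant: Defect; NE payoff = 0; Coop payoff = 25

Work:
Defect dominates (saves cost c = 8, benefit to others is external)
NE: All defect → everyone gets 0
If all cooperate: each receives (3)×11 - 8 = 25
Social dilemma: 25 > 0 but NE gives 0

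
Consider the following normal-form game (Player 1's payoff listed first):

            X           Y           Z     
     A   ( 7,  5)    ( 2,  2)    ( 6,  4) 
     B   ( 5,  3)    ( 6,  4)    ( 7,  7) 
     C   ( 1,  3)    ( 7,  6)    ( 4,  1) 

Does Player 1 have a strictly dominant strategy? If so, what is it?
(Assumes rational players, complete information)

No strictly dominant strategy exists for Player 1

Work:
A strategy strictly dominates another if it gives a strictly higher payoff against every opponent action. Compare each pair of P1's strategies column-by-column:
  A vs B: [7 vs 5, 2 vs 6, 6 vs 7] → A does not strictly dominate B (column Y: 2 ≤ 6)
  A vs C: [7 vs 1, 2 vs 7, 6 vs 4] → A does not strictly dominate C (column Y: 2 ≤ 7)
  B vs A: [5 vs 7, 6 vs 2, 7 vs 6] → B does not strictly dominate A (column X: 5 ≤ 7)
  B vs C: [5 vs 1, 6 vs 7, 7 vs 4] → B does not strictly dominate C (column Y: 6 ≤ 7)
  C vs A: [1 vs 7, 7 vs 2, 4 vs 6] → C does not strictly dominate A (column X: 1 ≤ 7)
  C vs B: [1 vs 5, 7 vs 6, 4 vs 7] → C does not strictly dominate B (column X: 1 ≤ 5)
No single strategy strictly dominates all others → no strictly dominant strategy.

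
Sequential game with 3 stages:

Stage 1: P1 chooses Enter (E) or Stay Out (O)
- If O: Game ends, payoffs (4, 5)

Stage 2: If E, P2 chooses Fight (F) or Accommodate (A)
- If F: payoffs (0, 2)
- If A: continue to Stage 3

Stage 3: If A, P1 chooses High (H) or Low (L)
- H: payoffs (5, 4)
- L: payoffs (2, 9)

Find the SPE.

SPE: (E, A, H); Outcome (5, 4)

Work:
Stage 3: P1 chooses H (5 vs 2)
Stage 2: P2: F->2, A->4 (anticipating H). Choose A
Stage 1: P1: O->4, E->5 (anticipating A, H). Choose E
SPE path: E -> A -> H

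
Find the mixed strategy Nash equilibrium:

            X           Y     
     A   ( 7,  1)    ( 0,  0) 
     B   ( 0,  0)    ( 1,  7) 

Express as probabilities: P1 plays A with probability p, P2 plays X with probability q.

p = 0.875, q = 0.125

Work:
Find probabilities that make opponent indifferent:
P2 chooses q to make P1 indifferent between A and B
P1 chooses p to make P2 indifferent between X and Y
Mixed NE: P1 plays (A: 0.875, B: 0.125), P2 plays (X: 0.125, Y: 0.875)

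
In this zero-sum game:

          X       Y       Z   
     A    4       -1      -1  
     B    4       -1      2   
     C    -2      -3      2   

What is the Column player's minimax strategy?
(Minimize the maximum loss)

Column should play Y, value = -1

Work:
Column player minimizes Row's maximum payoff:
Column X: max payoff to Row = 4
Column Y: max payoff to Row = -1
Column Z: max payoff to Row = 2
Minimum is -1, achieved by column Y.
Minimax strategy: Y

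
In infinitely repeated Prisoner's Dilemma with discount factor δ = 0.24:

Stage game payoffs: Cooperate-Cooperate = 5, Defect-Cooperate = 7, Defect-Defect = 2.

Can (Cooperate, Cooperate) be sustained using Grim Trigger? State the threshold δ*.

δ* = 0.4; since δ = 0.24 < 0.4, cooperation cannot be sustained

Work:
For Grim Trigger:
Cooperate forever: 5/(1-δ)
Defect then punished: 7 + 2·δ/(1-δ)
Need: 5/(1-δ) ≥ 7 + 2·δ/(1-δ)
Solving: δ ≥ (T-R)/(T-P) = (7-5)/(7-2) = 0.4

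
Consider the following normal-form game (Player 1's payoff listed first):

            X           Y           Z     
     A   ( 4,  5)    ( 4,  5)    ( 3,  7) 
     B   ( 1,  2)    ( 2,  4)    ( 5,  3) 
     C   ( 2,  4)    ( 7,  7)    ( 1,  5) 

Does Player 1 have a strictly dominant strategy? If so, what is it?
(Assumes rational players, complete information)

No strictly dominant strategy exists for Player 1

Work:
A strategy strictly dominates another if it gives a strictly higher payoff against every opponent action. Compare each pair of P1's strategies column-by-column:
  A vs B: [4 vs 1, 4 vs 2, 3 vs 5] → A does not strictly dominate B (column Z: 3 ≤ 5)
  A vs C: [4 vs 2, 4 vs 7, 3 vs 1] → A does not strictly dominate C (column Y: 4 ≤ 7)
  B vs A: [1 vs 4, 2 vs 4, 5 vs 3] → B does not strictly dominate A (column X: 1 ≤ 4)
  B vs C: [1 vs 2, 2 vs 7, 5 vs 1] → B does not strictly dominate C (column X: 1 ≤ 2)
  C vs A: [2 vs 4, 7 vs 4, 1 vs 3] → C does not strictly dominate A (column X: 2 ≤ 4)
  C vs B: [2 vs 1, 7 vs 2, 1 vs 5] → C does not strictly dominate B (column Z: 1 ≤ 5)
No single strategy strictly dominates all others → no strictly dominant strategy.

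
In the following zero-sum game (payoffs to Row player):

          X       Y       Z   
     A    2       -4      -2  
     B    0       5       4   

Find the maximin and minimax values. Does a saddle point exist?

Maximin = 0, Minimax = 2, Saddle: False

Work:
Row minimums: [-4, 0] → maximin = 0
Column maximums: [2, 5, 4] → minimax = 2
No saddle point (maximin ≠ minimax). Mixed strategy needed.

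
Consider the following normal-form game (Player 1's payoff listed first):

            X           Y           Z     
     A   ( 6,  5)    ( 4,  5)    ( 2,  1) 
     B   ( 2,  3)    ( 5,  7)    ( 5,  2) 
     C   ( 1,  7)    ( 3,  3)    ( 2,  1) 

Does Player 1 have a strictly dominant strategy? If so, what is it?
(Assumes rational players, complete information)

No strictly dominant strategy exists for Player 1

Work:
A strategy strictly dominates another if it gives a strictly higher payoff against every opponent action. Compare each pair of P1's strategies column-by-column:
  A vs B: [6 vs 2, 4 vs 5, 2 vs 5] → A does not strictly dominate B (column Y: 4 ≤ 5)
  A vs C: [6 vs 1, 4 vs 3, 2 vs 2] → A does not strictly dominate C (column Z: 2 ≤ 2)
  B vs A: [2 vs 6, 5 vs 4, 5 vs 2] → B does not strictly dominate A (column X: 2 ≤ 6)
  B vs C: [2 vs 1, 5 vs 3, 5 vs 2] → B strictly dominates C
  C vs A: [1 vs 6, 3 vs 4, 2 vs 2] → C does not strictly dominate A (column X: 1 ≤ 6)
  C vs B: [1 vs 2, 3 vs 5, 2 vs 5] → C does not strictly dominate B (column X: 1 ≤ 2)
No single strategy strictly dominates all others → no strictly dominant strategy.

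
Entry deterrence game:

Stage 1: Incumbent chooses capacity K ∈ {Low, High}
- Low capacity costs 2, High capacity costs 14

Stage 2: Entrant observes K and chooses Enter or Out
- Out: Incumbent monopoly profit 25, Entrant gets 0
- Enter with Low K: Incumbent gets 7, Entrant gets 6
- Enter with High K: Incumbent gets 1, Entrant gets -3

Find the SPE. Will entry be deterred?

SPE: (High, Enter|Low, Out|High); Entry deterred. Incumbent net profit = 11

Work:
After Low K: Entrant enters (6 > 0)
After High K: Entrant stays out (-3 < 0)
Incumbent: Low → 7−2=5, High → 25−14=11
Incumbent chooses High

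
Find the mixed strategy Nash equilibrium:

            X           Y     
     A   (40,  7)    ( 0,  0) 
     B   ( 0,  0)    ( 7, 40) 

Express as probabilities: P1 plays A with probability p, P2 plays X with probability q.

p = 0.8511, q = 0.1489

Work:
Find probabilities that make opponent indifferent:
P2 chooses q to make P1 indifferent between A and B
P1 chooses p to make P2 indifferent between X and Y
Mixed NE: P1 plays (A: 0.8511, B: 0.1489), P2 plays (X: 0.1489, Y: 0.8511)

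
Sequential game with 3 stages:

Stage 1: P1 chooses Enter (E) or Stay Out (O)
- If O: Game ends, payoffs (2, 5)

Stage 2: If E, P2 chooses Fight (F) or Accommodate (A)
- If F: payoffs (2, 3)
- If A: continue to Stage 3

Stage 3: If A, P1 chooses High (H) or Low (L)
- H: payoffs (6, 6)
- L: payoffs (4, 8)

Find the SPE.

SPE: (E, A, H); Outcome (6, 6)

Work:
Stage 3: P1 chooses H (6 vs 4)
Stage 2: P2: F->3, A->6 (anticipating H). Choose A
Stage 1: P1: O->2, E->6 (anticipating A, H). Choose E
SPE path: E -> A -> H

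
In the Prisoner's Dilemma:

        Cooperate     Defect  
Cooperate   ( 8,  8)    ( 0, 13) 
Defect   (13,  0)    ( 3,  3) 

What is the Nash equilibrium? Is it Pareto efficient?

(Defect, Defect) is NE; not Pareto efficient

Work:
Defect dominates Cooperate for both players:
If P2 cooperates: Defect (13) > Cooperate (8)
If P2 defects: Defect (3) > Cooperate (0)
NE: (Defect, Defect) with payoff (3, 3)
But (Cooperate, Cooperate) = (8, 8) Pareto dominates (3, 3)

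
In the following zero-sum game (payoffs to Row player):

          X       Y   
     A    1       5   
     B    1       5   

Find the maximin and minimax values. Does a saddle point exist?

Maximin = 1, Minimax = 1, Saddle: True

Work:
Row minimums: [1, 1] → maximin = 1
Column maximums: [1, 5] → minimax = 1
Saddle point exists! Game value = 1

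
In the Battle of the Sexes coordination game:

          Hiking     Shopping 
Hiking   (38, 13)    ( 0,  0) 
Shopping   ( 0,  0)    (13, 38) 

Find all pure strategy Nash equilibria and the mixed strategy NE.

Pure NE: (Hiking, Hiking) and (Shopping, Shopping); Mixed NE: p = 0.7451, q = 0.2549

Work:
Check pure NE:
(Hiking, Hiking): (38, 13) - no unilateral deviation beneficial
(Shopping, Shopping): (13, 38) - no unilateral deviation beneficial
Mixed NE: P1 plays Hiking with p = 0.7451, P2 plays Hiking with q = 0.2549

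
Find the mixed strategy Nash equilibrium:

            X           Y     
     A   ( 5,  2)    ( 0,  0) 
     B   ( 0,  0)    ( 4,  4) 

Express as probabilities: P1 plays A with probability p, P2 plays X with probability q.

p = 0.6667, q = 0.4444

Work:
Find probabilities that make opponent indifferent:
P2 chooses q to make P1 indifferent between A and B
P1 chooses p to make P2 indifferent between X and Y
Mixed NE: P1 plays (A: 0.6667, B: 0.3333), P2 plays (X: 0.4444, Y: 0.5556)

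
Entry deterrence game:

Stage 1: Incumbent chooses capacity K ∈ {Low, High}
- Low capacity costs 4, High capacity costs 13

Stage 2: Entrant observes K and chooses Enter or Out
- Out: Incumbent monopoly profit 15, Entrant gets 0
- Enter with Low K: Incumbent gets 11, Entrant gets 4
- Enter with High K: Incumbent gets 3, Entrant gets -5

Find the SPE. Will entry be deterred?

SPE: (Low, Enter|Low, Out|High); Entry not deterred. Incumbent net profit = 7, Entrant gets 4

Work:
After Low K: Entrant enters (4 > 0)
After High K: Entrant stays out (-5 < 0)
Incumbent: Low → 11−4=7, High → 15−13=2
Incumbent chooses Low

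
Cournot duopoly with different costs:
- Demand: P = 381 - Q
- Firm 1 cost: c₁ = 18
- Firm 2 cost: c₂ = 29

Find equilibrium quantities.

q₁* = 124.67, q₂* = 113.67

Work:
Reaction: q₁ = (381 - 18 - q₂)/2
Reaction: q₂ = (381 - 29 - q₁)/2
Solve simultaneously:
q₁* = (381 - 2×18 + 29)/3 = 124.67
q₂* = (381 - 2×29 + 18)/3 = 113.67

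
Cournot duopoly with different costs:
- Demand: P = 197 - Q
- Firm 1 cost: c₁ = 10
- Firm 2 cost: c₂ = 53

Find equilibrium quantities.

q₁* = 76.67, q₂* = 33.67

Work:
Reaction: q₁ = (197 - 10 - q₂)/2
Reaction: q₂ = (197 - 53 - q₁)/2
Solve simultaneously:
q₁* = (197 - 2×10 + 53)/3 = 76.67
q₂* = (197 - 2×53 + 10)/3 = 33.67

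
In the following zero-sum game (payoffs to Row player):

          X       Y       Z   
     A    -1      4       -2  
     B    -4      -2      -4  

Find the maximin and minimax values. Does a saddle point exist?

Maximin = -2, Minimax = -2, Saddle: True

Work:
Row minimums: [-2, -4] → maximin = -2
Column maximums: [-1, 4, -2] → minimax = -2
Saddle point exists! Game value = -2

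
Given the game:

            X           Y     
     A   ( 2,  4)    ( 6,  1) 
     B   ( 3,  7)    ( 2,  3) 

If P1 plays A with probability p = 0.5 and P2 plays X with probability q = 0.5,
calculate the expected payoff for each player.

E[P1] = 3.25, E[P2] = 3.75

Work:
E[P1] = p·q·π₁(A,X) + p·(1-q)·π₁(A,Y) + (1-p)·q·π₁(B,X) + (1-p)·(1-q)·π₁(B,Y)
= 0.5·0.5·2 + 0.5·0.5·6 + 0.5·0.5·3 + 0.5·0.5·2
= 3.25

E[P2] = 3.75 (similar calculation)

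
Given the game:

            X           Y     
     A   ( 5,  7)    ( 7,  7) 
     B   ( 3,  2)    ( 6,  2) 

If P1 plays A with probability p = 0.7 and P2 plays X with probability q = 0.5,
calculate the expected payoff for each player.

E[P1] = 5.55, E[P2] = 5.5

Work:
E[P1] = p·q·π₁(A,X) + p·(1-q)·π₁(A,Y) + (1-p)·q·π₁(B,X) + (1-p)·(1-q)·π₁(B,Y)
= 0.7·0.5·5 + 0.7·0.5·7 + 0.3·0.5·3 + 0.3·0.5·6
= 5.55

E[P2] = 5.5 (similar calculation)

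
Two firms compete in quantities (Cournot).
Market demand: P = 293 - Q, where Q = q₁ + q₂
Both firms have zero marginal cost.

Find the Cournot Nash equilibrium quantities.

q₁* = q₂* = 97.67; P* = 97.67

Work:
Profit: π_i = P·q_i = (a - q_i - q_j)·q_i
FOC: ∂π_i/∂q_i = a - 2q_i - q_j = 0
Reaction function: q_i = (293 - q_j)/2
Symmetry: q* = 293/3 = 97.67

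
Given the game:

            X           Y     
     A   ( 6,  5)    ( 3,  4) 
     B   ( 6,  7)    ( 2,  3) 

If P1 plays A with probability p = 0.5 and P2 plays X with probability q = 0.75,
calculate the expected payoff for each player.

E[P1] = 5.125, E[P2] = 5.375

Work:
E[P1] = p·q·π₁(A,X) + p·(1-q)·π₁(A,Y) + (1-p)·q·π₁(B,X) + (1-p)·(1-q)·π₁(B,Y)
= 0.5·0.75·6 + 0.5·0.25·3 + 0.5·0.75·6 + 0.5·0.25·2
= 5.125

E[P2] = 5.375 (similar calculation)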